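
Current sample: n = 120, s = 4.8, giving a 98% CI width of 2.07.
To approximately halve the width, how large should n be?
n ≈ 480

CI width ∝ 1/√n
To reduce width by factor 2, need √n to grow by 2 → need 2² = 4 times as many samples.

Current: n = 120, width = 2.07
New: n = 480, width ≈ 1.02

Width reduced by factor of 2.07/1.02 = 2.03.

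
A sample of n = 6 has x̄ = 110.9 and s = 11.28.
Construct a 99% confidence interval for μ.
(92.33, 129.47)

t-interval (σ unknown):
df = n - 1 = 5
t* = 4.032 for 99% confidence

Margin of error = t* · s/√n = 4.032 · 11.28/√6 = 18.57

CI: (92.33, 129.47)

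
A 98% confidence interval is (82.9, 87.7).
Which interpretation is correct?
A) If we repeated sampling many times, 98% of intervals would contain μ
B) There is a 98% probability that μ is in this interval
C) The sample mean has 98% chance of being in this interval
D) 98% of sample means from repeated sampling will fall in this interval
A

A) Correct — this is the frequentist long-run coverage interpretation.
B) Wrong — μ is fixed; the randomness lives in the interval, not in μ.
C) Wrong — x̄ is observed and sits in the interval by construction.
D) Wrong — coverage applies to intervals containing μ, not to future x̄ values.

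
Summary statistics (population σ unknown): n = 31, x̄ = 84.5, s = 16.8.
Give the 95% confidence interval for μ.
(78.34, 90.66)

t-interval (σ unknown):
df = n - 1 = 30
t* = 2.042 for 95% confidence

Margin of error = t* · s/√n = 2.042 · 16.8/√31 = 6.16

CI: (78.34, 90.66)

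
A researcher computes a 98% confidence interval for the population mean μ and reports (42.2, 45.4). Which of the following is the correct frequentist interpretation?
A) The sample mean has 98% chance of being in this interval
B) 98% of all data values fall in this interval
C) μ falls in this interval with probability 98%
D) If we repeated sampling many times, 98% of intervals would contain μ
D

A) Wrong — x̄ is observed and sits in the interval by construction.
B) Wrong — a CI is about the parameter μ, not individual data values.
C) Wrong — μ is fixed; the randomness lives in the interval, not in μ.
D) Correct — this is the frequentist long-run coverage interpretation.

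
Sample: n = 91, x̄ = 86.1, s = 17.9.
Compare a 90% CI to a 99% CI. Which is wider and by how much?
99% CI is wider by 3.64

df = 90
90% CI: t* = 1.662, (82.98, 89.22), width = 2 · t* · s/√n = 6.24
99% CI: t* = 2.632, (81.16, 91.04), width = 2 · t* · s/√n = 9.88

The 99% CI is wider by 9.88 - 6.24 = 3.64.
Higher confidence requires a wider interval.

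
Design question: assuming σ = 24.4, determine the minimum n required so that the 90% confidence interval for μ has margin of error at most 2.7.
n ≥ 221

For margin E ≤ 2.7:
n ≥ (z* · σ / E)²
n ≥ (1.645 · 24.4 / 2.7)²
n ≥ 221.00

Minimum n = 221 (rounding up)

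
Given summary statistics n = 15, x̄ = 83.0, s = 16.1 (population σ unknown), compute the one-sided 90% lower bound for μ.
μ ≥ 77.41

Lower bound (one-sided):
t* = 1.345 (one-sided for 90%)
Lower bound = x̄ - t* · s/√n = 83.0 - 1.345 · 16.1/√15 = 77.41

We are 90% confident that μ ≥ 77.41.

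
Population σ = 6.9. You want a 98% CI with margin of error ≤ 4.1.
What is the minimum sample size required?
n ≥ 16

For margin E ≤ 4.1:
n ≥ (z* · σ / E)²
n ≥ (2.326 · 6.9 / 4.1)²
n ≥ 15.32

Minimum n = 16 (rounding up)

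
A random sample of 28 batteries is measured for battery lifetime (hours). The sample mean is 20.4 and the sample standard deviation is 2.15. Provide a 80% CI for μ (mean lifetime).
(19.87, 20.93)

t-interval (σ unknown):
df = n - 1 = 27
t* = 1.314 for 80% confidence

Margin of error = t* · s/√n = 1.314 · 2.15/√28 = 0.53

CI: (19.87, 20.93)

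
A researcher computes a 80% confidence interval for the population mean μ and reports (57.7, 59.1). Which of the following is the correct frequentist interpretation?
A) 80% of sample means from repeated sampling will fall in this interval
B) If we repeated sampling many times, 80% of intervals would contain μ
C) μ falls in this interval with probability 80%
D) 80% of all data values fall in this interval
B

A) Wrong — coverage applies to intervals containing μ, not to future x̄ values.
B) Correct — this is the frequentist long-run coverage interpretation.
C) Wrong — μ is fixed; the randomness lives in the interval, not in μ.
D) Wrong — a CI is about the parameter μ, not individual data values.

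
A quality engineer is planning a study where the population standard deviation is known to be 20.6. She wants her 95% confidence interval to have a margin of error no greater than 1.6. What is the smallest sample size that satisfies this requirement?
n ≥ 637

For margin E ≤ 1.6:
n ≥ (z* · σ / E)²
n ≥ (1.960 · 20.6 / 1.6)²
n ≥ 636.81

Minimum n = 637 (rounding up)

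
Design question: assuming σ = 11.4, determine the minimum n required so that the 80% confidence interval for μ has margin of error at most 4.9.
n ≥ 9

For margin E ≤ 4.9:
n ≥ (z* · σ / E)²
n ≥ (1.282 · 11.4 / 4.9)²
n ≥ 8.90

Minimum n = 9 (rounding up)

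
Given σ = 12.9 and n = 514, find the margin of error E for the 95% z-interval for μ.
Margin of error = 1.12

Margin of error = z* · σ/√n
= 1.960 · 12.9/√514
= 1.960 · 12.9/22.6716
= 1.12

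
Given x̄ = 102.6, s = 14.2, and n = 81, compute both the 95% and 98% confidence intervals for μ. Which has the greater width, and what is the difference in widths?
98% CI is wider by 1.21

df = 80
95% CI: t* = 1.990, (99.46, 105.74), width = 2 · t* · s/√n = 6.28
98% CI: t* = 2.374, (98.85, 106.35), width = 2 · t* · s/√n = 7.49

The 98% CI is wider by 7.49 - 6.28 = 1.21.
Higher confidence requires a wider interval.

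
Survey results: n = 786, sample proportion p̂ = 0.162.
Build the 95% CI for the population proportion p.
(0.136, 0.188)

Proportion CI:
SE = √(p̂(1-p̂)/n) = √(0.162 · 0.838 / 786) = 0.01314

z* = 1.960
Margin = z* · SE = 1.960 · 0.01314 = 0.0258

CI: 0.162 ± 0.0258 = (0.136, 0.188)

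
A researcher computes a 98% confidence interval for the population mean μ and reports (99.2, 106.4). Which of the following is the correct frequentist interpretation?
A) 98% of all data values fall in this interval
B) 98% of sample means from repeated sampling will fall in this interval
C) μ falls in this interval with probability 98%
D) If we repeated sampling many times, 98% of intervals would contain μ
D

A) Wrong — a CI is about the parameter μ, not individual data values.
B) Wrong — coverage applies to intervals containing μ, not to future x̄ values.
C) Wrong — μ is fixed; the randomness lives in the interval, not in μ.
D) Correct — this is the frequentist long-run coverage interpretation.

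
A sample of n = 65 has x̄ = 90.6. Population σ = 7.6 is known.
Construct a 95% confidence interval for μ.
(88.75, 92.45)

z-interval (σ known):
z* = 1.960 for 95% confidence

Margin of error = z* · σ/√n = 1.960 · 7.6/√65 = 1.85

CI: (90.6 - 1.85, 90.6 + 1.85) = (88.75, 92.45)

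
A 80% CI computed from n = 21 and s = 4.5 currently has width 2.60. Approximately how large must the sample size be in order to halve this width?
n ≈ 84

CI width ∝ 1/√n
To reduce width by factor 2, need √n to grow by 2 → need 2² = 4 times as many samples.

Current: n = 21, width = 2.60
New: n = 84, width ≈ 1.27

Width reduced by factor of 2.60/1.27 = 2.05.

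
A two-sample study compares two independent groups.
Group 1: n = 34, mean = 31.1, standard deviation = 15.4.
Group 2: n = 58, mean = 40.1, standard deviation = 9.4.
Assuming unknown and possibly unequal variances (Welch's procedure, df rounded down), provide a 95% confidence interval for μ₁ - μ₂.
(-14.87, -3.13)

Difference: x̄₁ - x̄₂ = -9.00
SE = √(s₁²/n₁ + s₂²/n₂) = √(15.4²/34 + 9.4²/58) = 2.9153
df = 47.67 → 47 (Welch–Satterthwaite, rounded down)
t* = 2.012

CI: -9.00 ± 2.012 · 2.9153 = -9.00 ± 5.87 = (-14.87, -3.13)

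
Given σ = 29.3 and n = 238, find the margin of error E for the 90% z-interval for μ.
Margin of error = 3.12

Margin of error = z* · σ/√n
= 1.645 · 29.3/√238
= 1.645 · 29.3/15.4272
= 3.12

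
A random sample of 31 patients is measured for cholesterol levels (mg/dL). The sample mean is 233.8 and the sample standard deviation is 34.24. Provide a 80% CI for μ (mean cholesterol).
(225.74, 241.86)

t-interval (σ unknown):
df = n - 1 = 30
t* = 1.310 for 80% confidence

Margin of error = t* · s/√n = 1.310 · 34.24/√31 = 8.06

CI: (225.74, 241.86)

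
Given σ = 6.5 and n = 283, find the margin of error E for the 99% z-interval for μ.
Margin of error = 1.00

Margin of error = z* · σ/√n
= 2.576 · 6.5/√283
= 2.576 · 6.5/16.8226
= 1.00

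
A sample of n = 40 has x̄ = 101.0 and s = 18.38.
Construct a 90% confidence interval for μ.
(96.10, 105.90)

t-interval (σ unknown):
df = n - 1 = 39
t* = 1.685 for 90% confidence

Margin of error = t* · s/√n = 1.685 · 18.38/√40 = 4.90

CI: (96.10, 105.90)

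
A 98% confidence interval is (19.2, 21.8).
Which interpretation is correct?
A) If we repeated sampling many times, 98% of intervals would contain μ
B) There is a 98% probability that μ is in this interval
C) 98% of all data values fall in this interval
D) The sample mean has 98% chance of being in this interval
A

A) Correct — this is the frequentist long-run coverage interpretation.
B) Wrong — μ is fixed; the randomness lives in the interval, not in μ.
C) Wrong — a CI is about the parameter μ, not individual data values.
D) Wrong — x̄ is observed and sits in the interval by construction.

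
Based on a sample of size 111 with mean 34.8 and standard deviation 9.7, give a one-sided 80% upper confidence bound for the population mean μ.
μ ≤ 35.58

Upper bound (one-sided):
t* = 0.845 (one-sided for 80%)
Upper bound = x̄ + t* · s/√n = 34.8 + 0.845 · 9.7/√111 = 35.58

We are 80% confident that μ ≤ 35.58.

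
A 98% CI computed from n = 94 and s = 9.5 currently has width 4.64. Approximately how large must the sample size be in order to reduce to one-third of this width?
n ≈ 846

CI width ∝ 1/√n
To reduce width by factor 3, need √n to grow by 3 → need 3² = 9 times as many samples.

Current: n = 94, width = 4.64
New: n = 846, width ≈ 1.52

Width reduced by factor of 4.64/1.52 = 3.05.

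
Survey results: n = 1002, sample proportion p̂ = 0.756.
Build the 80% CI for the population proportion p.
(0.739, 0.773)

Proportion CI:
SE = √(p̂(1-p̂)/n) = √(0.756 · 0.244 / 1002) = 0.01357

z* = 1.282
Margin = z* · SE = 1.282 · 0.01357 = 0.0174

CI: 0.756 ± 0.0174 = (0.739, 0.773)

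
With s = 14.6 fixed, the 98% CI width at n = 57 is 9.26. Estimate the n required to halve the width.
n ≈ 228

CI width ∝ 1/√n
To reduce width by factor 2, need √n to grow by 2 → need 2² = 4 times as many samples.

Current: n = 57, width = 9.26
New: n = 228, width ≈ 4.53

Width reduced by factor of 9.26/4.53 = 2.04.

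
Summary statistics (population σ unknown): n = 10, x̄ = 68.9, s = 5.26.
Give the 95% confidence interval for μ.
(65.14, 72.66)

t-interval (σ unknown):
df = n - 1 = 9
t* = 2.262 for 95% confidence

Margin of error = t* · s/√n = 2.262 · 5.26/√10 = 3.76

CI: (65.14, 72.66)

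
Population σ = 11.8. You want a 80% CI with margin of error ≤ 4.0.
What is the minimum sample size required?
n ≥ 15

For margin E ≤ 4.0:
n ≥ (z* · σ / E)²
n ≥ (1.282 · 11.8 / 4.0)²
n ≥ 14.30

Minimum n = 15 (rounding up)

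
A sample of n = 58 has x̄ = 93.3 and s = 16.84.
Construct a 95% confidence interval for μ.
(88.87, 97.73)

t-interval (σ unknown):
df = n - 1 = 57
t* = 2.002 for 95% confidence

Margin of error = t* · s/√n = 2.002 · 16.84/√58 = 4.43

CI: (88.87, 97.73)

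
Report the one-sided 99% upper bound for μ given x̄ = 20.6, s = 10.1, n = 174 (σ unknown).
μ ≤ 22.40

Upper bound (one-sided):
t* = 2.348 (one-sided for 99%)
Upper bound = x̄ + t* · s/√n = 20.6 + 2.348 · 10.1/√174 = 22.40

We are 99% confident that μ ≤ 22.40.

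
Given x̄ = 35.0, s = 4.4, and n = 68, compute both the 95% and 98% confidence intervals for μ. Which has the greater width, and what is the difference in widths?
98% CI is wider by 0.41

df = 67
95% CI: t* = 1.996, (33.93, 36.07), width = 2 · t* · s/√n = 2.13
98% CI: t* = 2.383, (33.73, 36.27), width = 2 · t* · s/√n = 2.54

The 98% CI is wider by 2.54 - 2.13 = 0.41.
Higher confidence requires a wider interval.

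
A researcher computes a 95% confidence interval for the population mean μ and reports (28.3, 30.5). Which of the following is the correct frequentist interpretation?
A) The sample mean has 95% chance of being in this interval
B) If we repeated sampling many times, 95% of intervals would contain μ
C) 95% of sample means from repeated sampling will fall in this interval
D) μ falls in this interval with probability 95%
B

A) Wrong — x̄ is observed and sits in the interval by construction.
B) Correct — this is the frequentist long-run coverage interpretation.
C) Wrong — coverage applies to intervals containing μ, not to future x̄ values.
D) Wrong — μ is fixed; the randomness lives in the interval, not in μ.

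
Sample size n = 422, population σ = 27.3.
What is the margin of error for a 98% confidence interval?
Margin of error = 3.09

Margin of error = z* · σ/√n
= 2.326 · 27.3/√422
= 2.326 · 27.3/20.5426
= 3.09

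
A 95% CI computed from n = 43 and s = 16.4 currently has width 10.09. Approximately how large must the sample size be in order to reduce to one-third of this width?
n ≈ 387

CI width ∝ 1/√n
To reduce width by factor 3, need √n to grow by 3 → need 3² = 9 times as many samples.

Current: n = 43, width = 10.09
New: n = 387, width ≈ 3.28

Width reduced by factor of 10.09/3.28 = 3.08.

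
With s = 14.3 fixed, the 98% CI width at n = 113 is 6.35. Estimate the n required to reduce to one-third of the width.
n ≈ 1017

CI width ∝ 1/√n
To reduce width by factor 3, need √n to grow by 3 → need 3² = 9 times as many samples.

Current: n = 113, width = 6.35
New: n = 1017, width ≈ 2.09

Width reduced by factor of 6.35/2.09 = 3.04.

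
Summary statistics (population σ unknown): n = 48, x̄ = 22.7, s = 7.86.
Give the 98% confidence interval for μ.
(19.97, 25.43)

t-interval (σ unknown):
df = n - 1 = 47
t* = 2.408 for 98% confidence

Margin of error = t* · s/√n = 2.408 · 7.86/√48 = 2.73

CI: (19.97, 25.43)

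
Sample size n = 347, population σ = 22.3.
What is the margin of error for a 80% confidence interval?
Margin of error = 1.53

Margin of error = z* · σ/√n
= 1.282 · 22.3/√347
= 1.282 · 22.3/18.6279
= 1.53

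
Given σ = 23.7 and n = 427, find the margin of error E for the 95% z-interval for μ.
Margin of error = 2.25

Margin of error = z* · σ/√n
= 1.960 · 23.7/√427
= 1.960 · 23.7/20.6640
= 2.25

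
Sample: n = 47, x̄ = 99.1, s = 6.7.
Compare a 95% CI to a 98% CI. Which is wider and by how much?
98% CI is wider by 0.78

df = 46
95% CI: t* = 2.013, (97.13, 101.07), width = 2 · t* · s/√n = 3.93
98% CI: t* = 2.410, (96.74, 101.46), width = 2 · t* · s/√n = 4.71

The 98% CI is wider by 4.71 - 3.93 = 0.78.
Higher confidence requires a wider interval.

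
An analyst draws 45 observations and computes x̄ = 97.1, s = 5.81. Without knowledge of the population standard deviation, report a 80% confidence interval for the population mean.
(95.97, 98.23)

t-interval (σ unknown):
df = n - 1 = 44
t* = 1.301 for 80% confidence

Margin of error = t* · s/√n = 1.301 · 5.81/√45 = 1.13

CI: (95.97, 98.23)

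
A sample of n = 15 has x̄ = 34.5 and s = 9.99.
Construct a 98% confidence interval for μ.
(27.73, 41.27)

t-interval (σ unknown):
df = n - 1 = 14
t* = 2.624 for 98% confidence

Margin of error = t* · s/√n = 2.624 · 9.99/√15 = 6.77

CI: (27.73, 41.27)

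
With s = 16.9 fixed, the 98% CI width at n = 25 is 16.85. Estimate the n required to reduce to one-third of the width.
n ≈ 225

CI width ∝ 1/√n
To reduce width by factor 3, need √n to grow by 3 → need 3² = 9 times as many samples.

Current: n = 25, width = 16.85
New: n = 225, width ≈ 5.28

Width reduced by factor of 16.85/5.28 = 3.19.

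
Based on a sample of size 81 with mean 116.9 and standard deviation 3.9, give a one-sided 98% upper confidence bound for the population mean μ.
μ ≤ 117.80

Upper bound (one-sided):
t* = 2.088 (one-sided for 98%)
Upper bound = x̄ + t* · s/√n = 116.9 + 2.088 · 3.9/√81 = 117.80

We are 98% confident that μ ≤ 117.80.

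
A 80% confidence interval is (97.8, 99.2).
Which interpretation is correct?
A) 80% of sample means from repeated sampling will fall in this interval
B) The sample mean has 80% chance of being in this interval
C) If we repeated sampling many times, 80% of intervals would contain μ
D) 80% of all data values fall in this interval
C

A) Wrong — coverage applies to intervals containing μ, not to future x̄ values.
B) Wrong — x̄ is observed and sits in the interval by construction.
C) Correct — this is the frequentist long-run coverage interpretation.
D) Wrong — a CI is about the parameter μ, not individual data values.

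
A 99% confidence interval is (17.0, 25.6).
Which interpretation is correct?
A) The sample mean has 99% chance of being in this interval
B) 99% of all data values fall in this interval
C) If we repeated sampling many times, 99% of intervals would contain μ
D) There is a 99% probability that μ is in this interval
C

A) Wrong — x̄ is observed and sits in the interval by construction.
B) Wrong — a CI is about the parameter μ, not individual data values.
C) Correct — this is the frequentist long-run coverage interpretation.
D) Wrong — μ is fixed; the randomness lives in the interval, not in μ.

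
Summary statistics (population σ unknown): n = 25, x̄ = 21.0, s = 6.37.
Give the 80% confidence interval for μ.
(19.32, 22.68)

t-interval (σ unknown):
df = n - 1 = 24
t* = 1.318 for 80% confidence

Margin of error = t* · s/√n = 1.318 · 6.37/√25 = 1.68

CI: (19.32, 22.68)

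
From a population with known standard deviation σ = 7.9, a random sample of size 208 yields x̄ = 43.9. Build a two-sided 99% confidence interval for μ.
(42.49, 45.31)

z-interval (σ known):
z* = 2.576 for 99% confidence

Margin of error = z* · σ/√n = 2.576 · 7.9/√208 = 1.41

CI: (43.9 - 1.41, 43.9 + 1.41) = (42.49, 45.31)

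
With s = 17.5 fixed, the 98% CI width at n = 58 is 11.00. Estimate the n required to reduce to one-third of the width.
n ≈ 522

CI width ∝ 1/√n
To reduce width by factor 3, need √n to grow by 3 → need 3² = 9 times as many samples.

Current: n = 58, width = 11.00
New: n = 522, width ≈ 3.58

Width reduced by factor of 11.00/3.58 = 3.07.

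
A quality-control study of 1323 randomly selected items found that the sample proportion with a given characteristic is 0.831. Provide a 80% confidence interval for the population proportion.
(0.818, 0.844)

Proportion CI:
SE = √(p̂(1-p̂)/n) = √(0.831 · 0.169 / 1323) = 0.01030

z* = 1.282
Margin = z* · SE = 1.282 · 0.01030 = 0.0132

CI: 0.831 ± 0.0132 = (0.818, 0.844)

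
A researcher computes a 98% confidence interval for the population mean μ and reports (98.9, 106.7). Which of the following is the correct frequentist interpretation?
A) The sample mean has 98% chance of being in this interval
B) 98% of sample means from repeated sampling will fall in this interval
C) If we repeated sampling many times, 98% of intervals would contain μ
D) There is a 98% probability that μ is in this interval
C

A) Wrong — x̄ is observed and sits in the interval by construction.
B) Wrong — coverage applies to intervals containing μ, not to future x̄ values.
C) Correct — this is the frequentist long-run coverage interpretation.
D) Wrong — μ is fixed; the randomness lives in the interval, not in μ.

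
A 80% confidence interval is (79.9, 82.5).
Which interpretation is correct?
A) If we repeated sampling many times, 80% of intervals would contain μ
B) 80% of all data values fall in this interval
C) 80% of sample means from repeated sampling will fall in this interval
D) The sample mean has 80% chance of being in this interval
A

A) Correct — this is the frequentist long-run coverage interpretation.
B) Wrong — a CI is about the parameter μ, not individual data values.
C) Wrong — coverage applies to intervals containing μ, not to future x̄ values.
D) Wrong — x̄ is observed and sits in the interval by construction.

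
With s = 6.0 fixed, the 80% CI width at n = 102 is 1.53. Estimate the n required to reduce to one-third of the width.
n ≈ 918

CI width ∝ 1/√n
To reduce width by factor 3, need √n to grow by 3 → need 3² = 9 times as many samples.

Current: n = 102, width = 1.53
New: n = 918, width ≈ 0.51

Width reduced by factor of 1.53/0.51 = 3.00.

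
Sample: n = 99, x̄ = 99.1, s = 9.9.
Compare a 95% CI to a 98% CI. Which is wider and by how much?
98% CI is wider by 0.76

df = 98
95% CI: t* = 1.984, (97.13, 101.07), width = 2 · t* · s/√n = 3.95
98% CI: t* = 2.365, (96.75, 101.45), width = 2 · t* · s/√n = 4.71

The 98% CI is wider by 4.71 - 3.95 = 0.76.
Higher confidence requires a wider interval.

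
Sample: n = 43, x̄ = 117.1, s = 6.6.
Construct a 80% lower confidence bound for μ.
μ ≥ 116.24

Lower bound (one-sided):
t* = 0.850 (one-sided for 80%)
Lower bound = x̄ - t* · s/√n = 117.1 - 0.850 · 6.6/√43 = 116.24

We are 80% confident that μ ≥ 116.24.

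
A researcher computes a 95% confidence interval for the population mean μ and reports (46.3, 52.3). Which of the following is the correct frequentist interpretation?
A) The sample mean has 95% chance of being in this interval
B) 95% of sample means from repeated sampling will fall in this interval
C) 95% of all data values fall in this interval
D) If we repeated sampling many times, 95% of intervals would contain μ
D

A) Wrong — x̄ is observed and sits in the interval by construction.
B) Wrong — coverage applies to intervals containing μ, not to future x̄ values.
C) Wrong — a CI is about the parameter μ, not individual data values.
D) Correct — this is the frequentist long-run coverage interpretation.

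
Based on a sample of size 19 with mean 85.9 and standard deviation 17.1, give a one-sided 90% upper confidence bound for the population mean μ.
μ ≤ 91.12

Upper bound (one-sided):
t* = 1.330 (one-sided for 90%)
Upper bound = x̄ + t* · s/√n = 85.9 + 1.330 · 17.1/√19 = 91.12

We are 90% confident that μ ≤ 91.12.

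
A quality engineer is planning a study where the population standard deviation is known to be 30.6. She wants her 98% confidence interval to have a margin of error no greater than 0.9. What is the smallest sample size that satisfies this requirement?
n ≥ 6255

For margin E ≤ 0.9:
n ≥ (z* · σ / E)²
n ≥ (2.326 · 30.6 / 0.9)²
n ≥ 6254.28

Minimum n = 6255 (rounding up)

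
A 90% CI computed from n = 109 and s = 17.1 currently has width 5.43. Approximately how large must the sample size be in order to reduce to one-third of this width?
n ≈ 981

CI width ∝ 1/√n
To reduce width by factor 3, need √n to grow by 3 → need 3² = 9 times as many samples.

Current: n = 109, width = 5.43
New: n = 981, width ≈ 1.80

Width reduced by factor of 5.43/1.80 = 3.02.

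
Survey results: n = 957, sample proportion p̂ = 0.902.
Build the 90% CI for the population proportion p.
(0.886, 0.918)

Proportion CI:
SE = √(p̂(1-p̂)/n) = √(0.902 · 0.098 / 957) = 0.00961

z* = 1.645
Margin = z* · SE = 1.645 · 0.00961 = 0.0158

CI: 0.902 ± 0.0158 = (0.886, 0.918)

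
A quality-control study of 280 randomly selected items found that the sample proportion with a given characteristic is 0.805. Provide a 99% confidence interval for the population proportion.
(0.744, 0.866)

Proportion CI:
SE = √(p̂(1-p̂)/n) = √(0.805 · 0.195 / 280) = 0.02368

z* = 2.576
Margin = z* · SE = 2.576 · 0.02368 = 0.0610

CI: 0.805 ± 0.0610 = (0.744, 0.866)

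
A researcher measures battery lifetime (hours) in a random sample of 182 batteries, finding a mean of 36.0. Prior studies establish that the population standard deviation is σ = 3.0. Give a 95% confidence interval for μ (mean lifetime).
(35.56, 36.44)

z-interval (σ known):
z* = 1.960 for 95% confidence

Margin of error = z* · σ/√n = 1.960 · 3.0/√182 = 0.44

CI: (36.0 - 0.44, 36.0 + 0.44) = (35.56, 36.44)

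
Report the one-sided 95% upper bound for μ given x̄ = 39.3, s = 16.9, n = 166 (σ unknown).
μ ≤ 41.47

Upper bound (one-sided):
t* = 1.654 (one-sided for 95%)
Upper bound = x̄ + t* · s/√n = 39.3 + 1.654 · 16.9/√166 = 41.47

We are 95% confident that μ ≤ 41.47.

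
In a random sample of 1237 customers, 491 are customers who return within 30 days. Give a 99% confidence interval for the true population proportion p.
(0.361, 0.433)

Proportion CI:
p̂ = 491/1237 = 0.39693
SE = √(p̂(1-p̂)/n) = √(0.39693 · 0.60307 / 1237) = 0.01391

z* = 2.576
Margin = z* · SE = 2.576 · 0.01391 = 0.0358

CI: 0.39693 ± 0.0358 = (0.361, 0.433)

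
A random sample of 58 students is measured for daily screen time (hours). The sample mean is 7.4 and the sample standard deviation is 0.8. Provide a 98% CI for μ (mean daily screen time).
(7.15, 7.65)

t-interval (σ unknown):
df = n - 1 = 57
t* = 2.394 for 98% confidence

Margin of error = t* · s/√n = 2.394 · 0.8/√58 = 0.25

CI: (7.15, 7.65)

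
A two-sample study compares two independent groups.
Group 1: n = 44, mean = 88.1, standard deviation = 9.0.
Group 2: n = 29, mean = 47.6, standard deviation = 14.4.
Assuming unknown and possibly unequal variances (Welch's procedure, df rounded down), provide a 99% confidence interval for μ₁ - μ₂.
(32.41, 48.59)

Difference: x̄₁ - x̄₂ = 40.50
SE = √(s₁²/n₁ + s₂²/n₂) = √(9.0²/44 + 14.4²/29) = 2.9985
df = 42.44 → 42 (Welch–Satterthwaite, rounded down)
t* = 2.698

CI: 40.50 ± 2.698 · 2.9985 = 40.50 ± 8.09 = (32.41, 48.59)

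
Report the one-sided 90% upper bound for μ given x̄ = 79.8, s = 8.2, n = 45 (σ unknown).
μ ≤ 81.39

Upper bound (one-sided):
t* = 1.301 (one-sided for 90%)
Upper bound = x̄ + t* · s/√n = 79.8 + 1.301 · 8.2/√45 = 81.39

We are 90% confident that μ ≤ 81.39.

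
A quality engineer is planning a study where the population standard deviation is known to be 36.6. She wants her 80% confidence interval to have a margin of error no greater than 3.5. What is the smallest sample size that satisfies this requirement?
n ≥ 180

For margin E ≤ 3.5:
n ≥ (z* · σ / E)²
n ≥ (1.282 · 36.6 / 3.5)²
n ≥ 179.72

Minimum n = 180 (rounding up)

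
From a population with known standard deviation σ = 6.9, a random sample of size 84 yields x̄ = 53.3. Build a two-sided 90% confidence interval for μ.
(52.06, 54.54)

z-interval (σ known):
z* = 1.645 for 90% confidence

Margin of error = z* · σ/√n = 1.645 · 6.9/√84 = 1.24

CI: (53.3 - 1.24, 53.3 + 1.24) = (52.06, 54.54)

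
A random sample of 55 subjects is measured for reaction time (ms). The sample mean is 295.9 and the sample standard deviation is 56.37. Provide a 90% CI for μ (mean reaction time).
(283.18, 308.62)

t-interval (σ unknown):
df = n - 1 = 54
t* = 1.674 for 90% confidence

Margin of error = t* · s/√n = 1.674 · 56.37/√55 = 12.72

CI: (283.18, 308.62)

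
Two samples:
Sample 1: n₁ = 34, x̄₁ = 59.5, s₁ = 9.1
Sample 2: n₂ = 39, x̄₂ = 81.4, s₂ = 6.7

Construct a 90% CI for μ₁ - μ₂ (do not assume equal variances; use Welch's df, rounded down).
(-25.06, -18.74)

Difference: x̄₁ - x̄₂ = -21.90
SE = √(s₁²/n₁ + s₂²/n₂) = √(9.1²/34 + 6.7²/39) = 1.8938
df = 59.94 → 59 (Welch–Satterthwaite, rounded down)
t* = 1.671

CI: -21.90 ± 1.671 · 1.8938 = -21.90 ± 3.16 = (-25.06, -18.74)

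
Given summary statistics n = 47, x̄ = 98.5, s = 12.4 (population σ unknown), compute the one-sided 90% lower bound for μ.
μ ≥ 96.15

Lower bound (one-sided):
t* = 1.300 (one-sided for 90%)
Lower bound = x̄ - t* · s/√n = 98.5 - 1.300 · 12.4/√47 = 96.15

We are 90% confident that μ ≥ 96.15.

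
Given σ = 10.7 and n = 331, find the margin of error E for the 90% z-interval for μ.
Margin of error = 0.97

Margin of error = z* · σ/√n
= 1.645 · 10.7/√331
= 1.645 · 10.7/18.1934
= 0.97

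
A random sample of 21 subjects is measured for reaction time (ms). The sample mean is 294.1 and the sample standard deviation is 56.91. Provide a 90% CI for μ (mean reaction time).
(272.68, 315.52)

t-interval (σ unknown):
df = n - 1 = 20
t* = 1.725 for 90% confidence

Margin of error = t* · s/√n = 1.725 · 56.91/√21 = 21.42

CI: (272.68, 315.52)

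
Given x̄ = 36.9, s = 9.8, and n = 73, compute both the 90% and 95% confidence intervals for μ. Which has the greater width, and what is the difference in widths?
95% CI is wider by 0.75

df = 72
90% CI: t* = 1.666, (34.99, 38.81), width = 2 · t* · s/√n = 3.82
95% CI: t* = 1.993, (34.61, 39.19), width = 2 · t* · s/√n = 4.57

The 95% CI is wider by 4.57 - 3.82 = 0.75.
Higher confidence requires a wider interval.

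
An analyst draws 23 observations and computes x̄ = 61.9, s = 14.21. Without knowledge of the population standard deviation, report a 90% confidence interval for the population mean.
(56.81, 66.99)

t-interval (σ unknown):
df = n - 1 = 22
t* = 1.717 for 90% confidence

Margin of error = t* · s/√n = 1.717 · 14.21/√23 = 5.09

CI: (56.81, 66.99)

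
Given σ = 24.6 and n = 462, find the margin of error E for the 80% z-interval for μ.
Margin of error = 1.47

Margin of error = z* · σ/√n
= 1.282 · 24.6/√462
= 1.282 · 24.6/21.4942
= 1.47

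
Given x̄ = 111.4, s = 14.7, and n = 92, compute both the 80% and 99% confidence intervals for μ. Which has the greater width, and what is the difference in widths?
99% CI is wider by 4.10

df = 91
80% CI: t* = 1.291, (109.42, 113.38), width = 2 · t* · s/√n = 3.96
99% CI: t* = 2.631, (107.37, 115.43), width = 2 · t* · s/√n = 8.06

The 99% CI is wider by 8.06 - 3.96 = 4.10.
Higher confidence requires a wider interval.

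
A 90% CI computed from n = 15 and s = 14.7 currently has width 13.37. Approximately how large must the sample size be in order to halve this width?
n ≈ 60

CI width ∝ 1/√n
To reduce width by factor 2, need √n to grow by 2 → need 2² = 4 times as many samples.

Current: n = 15, width = 13.37
New: n = 60, width ≈ 6.34

Width reduced by factor of 13.37/6.34 = 2.11.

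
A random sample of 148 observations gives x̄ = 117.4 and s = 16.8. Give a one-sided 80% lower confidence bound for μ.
μ ≥ 116.23

Lower bound (one-sided):
t* = 0.844 (one-sided for 80%)
Lower bound = x̄ - t* · s/√n = 117.4 - 0.844 · 16.8/√148 = 116.23

We are 80% confident that μ ≥ 116.23.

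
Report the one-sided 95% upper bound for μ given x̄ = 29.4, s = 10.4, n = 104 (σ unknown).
μ ≤ 31.09

Upper bound (one-sided):
t* = 1.660 (one-sided for 95%)
Upper bound = x̄ + t* · s/√n = 29.4 + 1.660 · 10.4/√104 = 31.09

We are 95% confident that μ ≤ 31.09.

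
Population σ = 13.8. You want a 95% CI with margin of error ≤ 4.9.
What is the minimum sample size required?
n ≥ 31

For margin E ≤ 4.9:
n ≥ (z* · σ / E)²
n ≥ (1.960 · 13.8 / 4.9)²
n ≥ 30.47

Minimum n = 31 (rounding up)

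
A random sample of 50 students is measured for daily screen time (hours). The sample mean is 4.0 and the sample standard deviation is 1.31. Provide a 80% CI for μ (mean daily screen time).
(3.76, 4.24)

t-interval (σ unknown):
df = n - 1 = 49
t* = 1.299 for 80% confidence

Margin of error = t* · s/√n = 1.299 · 1.31/√50 = 0.24

CI: (3.76, 4.24)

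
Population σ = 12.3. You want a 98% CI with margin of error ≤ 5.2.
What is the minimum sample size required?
n ≥ 31

For margin E ≤ 5.2:
n ≥ (z* · σ / E)²
n ≥ (2.326 · 12.3 / 5.2)²
n ≥ 30.27

Minimum n = 31 (rounding up)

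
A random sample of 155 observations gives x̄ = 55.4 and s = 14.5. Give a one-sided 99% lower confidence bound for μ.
μ ≥ 52.66

Lower bound (one-sided):
t* = 2.351 (one-sided for 99%)
Lower bound = x̄ - t* · s/√n = 55.4 - 2.351 · 14.5/√155 = 52.66

We are 99% confident that μ ≥ 52.66.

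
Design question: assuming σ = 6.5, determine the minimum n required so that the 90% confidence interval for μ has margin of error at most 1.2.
n ≥ 80

For margin E ≤ 1.2:
n ≥ (z* · σ / E)²
n ≥ (1.645 · 6.5 / 1.2)²
n ≥ 79.40

Minimum n = 80 (rounding up)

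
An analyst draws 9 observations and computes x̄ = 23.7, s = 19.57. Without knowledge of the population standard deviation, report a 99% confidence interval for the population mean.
(1.81, 45.59)

t-interval (σ unknown):
df = n - 1 = 8
t* = 3.355 for 99% confidence

Margin of error = t* · s/√n = 3.355 · 19.57/√9 = 21.89

CI: (1.81, 45.59)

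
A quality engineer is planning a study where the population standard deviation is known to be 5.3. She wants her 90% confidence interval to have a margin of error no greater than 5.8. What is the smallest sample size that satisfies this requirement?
n ≥ 3

For margin E ≤ 5.8:
n ≥ (z* · σ / E)²
n ≥ (1.645 · 5.3 / 5.8)²
n ≥ 2.26

Minimum n = 3 (rounding up)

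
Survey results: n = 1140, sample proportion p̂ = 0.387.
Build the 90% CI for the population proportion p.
(0.363, 0.411)

Proportion CI:
SE = √(p̂(1-p̂)/n) = √(0.387 · 0.613 / 1140) = 0.01443

z* = 1.645
Margin = z* · SE = 1.645 · 0.01443 = 0.0237

CI: 0.387 ± 0.0237 = (0.363, 0.411)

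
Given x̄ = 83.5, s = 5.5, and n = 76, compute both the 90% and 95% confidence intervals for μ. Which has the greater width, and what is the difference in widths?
95% CI is wider by 0.41

df = 75
90% CI: t* = 1.665, (82.45, 84.55), width = 2 · t* · s/√n = 2.10
95% CI: t* = 1.992, (82.24, 84.76), width = 2 · t* · s/√n = 2.51

The 95% CI is wider by 2.51 - 2.10 = 0.41.
Higher confidence requires a wider interval.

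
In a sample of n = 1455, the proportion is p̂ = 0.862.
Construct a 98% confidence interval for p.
(0.841, 0.883)

Proportion CI:
SE = √(p̂(1-p̂)/n) = √(0.862 · 0.138 / 1455) = 0.00904

z* = 2.326
Margin = z* · SE = 2.326 · 0.00904 = 0.0210

CI: 0.862 ± 0.0210 = (0.841, 0.883)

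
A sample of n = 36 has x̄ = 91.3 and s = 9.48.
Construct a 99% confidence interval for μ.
(87.00, 95.60)

t-interval (σ unknown):
df = n - 1 = 35
t* = 2.724 for 99% confidence

Margin of error = t* · s/√n = 2.724 · 9.48/√36 = 4.30

CI: (87.00, 95.60)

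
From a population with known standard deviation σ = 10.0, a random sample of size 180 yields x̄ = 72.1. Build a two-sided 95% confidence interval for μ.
(70.64, 73.56)

z-interval (σ known):
z* = 1.960 for 95% confidence

Margin of error = z* · σ/√n = 1.960 · 10.0/√180 = 1.46

CI: (72.1 - 1.46, 72.1 + 1.46) = (70.64, 73.56)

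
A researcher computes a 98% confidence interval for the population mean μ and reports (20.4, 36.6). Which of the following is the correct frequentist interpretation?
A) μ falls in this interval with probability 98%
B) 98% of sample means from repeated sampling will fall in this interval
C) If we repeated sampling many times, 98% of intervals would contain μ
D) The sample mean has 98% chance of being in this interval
C

A) Wrong — μ is fixed; the randomness lives in the interval, not in μ.
B) Wrong — coverage applies to intervals containing μ, not to future x̄ values.
C) Correct — this is the frequentist long-run coverage interpretation.
D) Wrong — x̄ is observed and sits in the interval by construction.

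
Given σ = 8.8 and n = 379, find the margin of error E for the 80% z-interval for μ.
Margin of error = 0.58

Margin of error = z* · σ/√n
= 1.282 · 8.8/√379
= 1.282 · 8.8/19.4679
= 0.58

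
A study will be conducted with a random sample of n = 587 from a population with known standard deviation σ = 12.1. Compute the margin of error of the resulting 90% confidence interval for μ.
Margin of error = 0.82

Margin of error = z* · σ/√n
= 1.645 · 12.1/√587
= 1.645 · 12.1/24.2281
= 0.82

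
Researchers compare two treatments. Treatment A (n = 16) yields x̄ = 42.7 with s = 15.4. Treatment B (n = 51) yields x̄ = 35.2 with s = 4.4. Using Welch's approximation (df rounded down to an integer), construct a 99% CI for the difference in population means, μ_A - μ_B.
(-3.99, 18.99)

Difference: x̄₁ - x̄₂ = 7.50
SE = √(s₁²/n₁ + s₂²/n₂) = √(15.4²/16 + 4.4²/51) = 3.8990
df = 15.78 → 15 (Welch–Satterthwaite, rounded down)
t* = 2.947

CI: 7.50 ± 2.947 · 3.8990 = 7.50 ± 11.49 = (-3.99, 18.99)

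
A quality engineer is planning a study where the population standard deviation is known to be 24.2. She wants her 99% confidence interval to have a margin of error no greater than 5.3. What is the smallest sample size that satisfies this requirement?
n ≥ 139

For margin E ≤ 5.3:
n ≥ (z* · σ / E)²
n ≥ (2.576 · 24.2 / 5.3)²
n ≥ 138.35

Minimum n = 139 (rounding up)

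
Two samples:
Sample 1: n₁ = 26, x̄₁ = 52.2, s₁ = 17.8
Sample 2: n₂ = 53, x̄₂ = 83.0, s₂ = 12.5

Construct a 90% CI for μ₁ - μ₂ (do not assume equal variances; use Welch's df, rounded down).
(-37.36, -24.24)

Difference: x̄₁ - x̄₂ = -30.80
SE = √(s₁²/n₁ + s₂²/n₂) = √(17.8²/26 + 12.5²/53) = 3.8903
df = 37.50 → 37 (Welch–Satterthwaite, rounded down)
t* = 1.687

CI: -30.80 ± 1.687 · 3.8903 = -30.80 ± 6.56 = (-37.36, -24.24)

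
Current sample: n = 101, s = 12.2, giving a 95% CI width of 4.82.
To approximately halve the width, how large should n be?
n ≈ 404

CI width ∝ 1/√n
To reduce width by factor 2, need √n to grow by 2 → need 2² = 4 times as many samples.

Current: n = 101, width = 4.82
New: n = 404, width ≈ 2.39

Width reduced by factor of 4.82/2.39 = 2.02.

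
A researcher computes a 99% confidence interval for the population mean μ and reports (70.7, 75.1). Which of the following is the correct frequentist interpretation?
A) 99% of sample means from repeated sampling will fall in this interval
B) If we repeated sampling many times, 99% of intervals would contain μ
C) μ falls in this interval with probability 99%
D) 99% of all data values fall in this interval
B

A) Wrong — coverage applies to intervals containing μ, not to future x̄ values.
B) Correct — this is the frequentist long-run coverage interpretation.
C) Wrong — μ is fixed; the randomness lives in the interval, not in μ.
D) Wrong — a CI is about the parameter μ, not individual data values.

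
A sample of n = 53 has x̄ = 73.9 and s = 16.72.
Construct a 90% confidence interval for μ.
(70.05, 77.75)

t-interval (σ unknown):
df = n - 1 = 52
t* = 1.675 for 90% confidence

Margin of error = t* · s/√n = 1.675 · 16.72/√53 = 3.85

CI: (70.05, 77.75)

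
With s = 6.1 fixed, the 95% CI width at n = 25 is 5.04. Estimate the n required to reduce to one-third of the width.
n ≈ 225

CI width ∝ 1/√n
To reduce width by factor 3, need √n to grow by 3 → need 3² = 9 times as many samples.

Current: n = 25, width = 5.04
New: n = 225, width ≈ 1.60

Width reduced by factor of 5.04/1.60 = 3.15.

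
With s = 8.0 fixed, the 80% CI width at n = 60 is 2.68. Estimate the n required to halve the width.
n ≈ 240

CI width ∝ 1/√n
To reduce width by factor 2, need √n to grow by 2 → need 2² = 4 times as many samples.

Current: n = 60, width = 2.68
New: n = 240, width ≈ 1.33

Width reduced by factor of 2.68/1.33 = 2.02.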